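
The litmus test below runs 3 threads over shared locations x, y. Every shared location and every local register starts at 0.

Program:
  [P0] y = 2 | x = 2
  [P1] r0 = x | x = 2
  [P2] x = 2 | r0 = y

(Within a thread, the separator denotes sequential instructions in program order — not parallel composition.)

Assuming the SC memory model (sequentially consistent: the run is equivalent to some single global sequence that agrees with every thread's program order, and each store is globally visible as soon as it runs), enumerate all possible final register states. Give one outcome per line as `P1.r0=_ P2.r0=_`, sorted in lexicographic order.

outcome vector order: (P1.r0,P2.r0)
|SC outcomes| = 4

P1.r0=0 P2.r0=0
P1.r0=0 P2.r0=2
P1.r0=2 P2.r0=0
P1.r0=2 P2.r0=2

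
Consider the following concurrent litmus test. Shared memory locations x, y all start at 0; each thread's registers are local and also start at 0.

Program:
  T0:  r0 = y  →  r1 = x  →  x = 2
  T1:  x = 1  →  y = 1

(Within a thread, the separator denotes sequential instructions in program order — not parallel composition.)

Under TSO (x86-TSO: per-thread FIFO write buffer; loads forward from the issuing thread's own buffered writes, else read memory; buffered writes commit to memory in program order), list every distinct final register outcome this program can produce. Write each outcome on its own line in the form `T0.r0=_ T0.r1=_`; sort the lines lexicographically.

T0.r0=0 T0.r1=0
T0.r0=0 T0.r1=1
T0.r0=1 T0.r1=1

outcome vector order: (T0.r0,T0.r1)
|TSO outcomes| = 3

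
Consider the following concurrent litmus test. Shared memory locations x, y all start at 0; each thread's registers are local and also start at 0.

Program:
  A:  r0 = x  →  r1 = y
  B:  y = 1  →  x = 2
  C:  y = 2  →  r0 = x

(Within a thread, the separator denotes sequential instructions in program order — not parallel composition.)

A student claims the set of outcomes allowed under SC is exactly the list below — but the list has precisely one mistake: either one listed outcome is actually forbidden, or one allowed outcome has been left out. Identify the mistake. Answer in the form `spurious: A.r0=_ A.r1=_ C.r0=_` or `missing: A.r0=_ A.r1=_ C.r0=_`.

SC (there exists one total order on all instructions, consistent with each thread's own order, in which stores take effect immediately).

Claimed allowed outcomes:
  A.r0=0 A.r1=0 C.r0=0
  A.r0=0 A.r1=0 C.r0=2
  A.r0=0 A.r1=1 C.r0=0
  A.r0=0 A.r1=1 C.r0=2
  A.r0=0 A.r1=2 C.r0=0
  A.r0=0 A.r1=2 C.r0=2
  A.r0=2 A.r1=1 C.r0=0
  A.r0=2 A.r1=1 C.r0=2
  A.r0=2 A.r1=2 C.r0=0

missing: A.r0=2 A.r1=2 C.r0=2

outcome vector order: (A.r0,A.r1,C.r0)
SC (10): 0/0/0, 0/0/2, 0/1/0, 0/1/2, 0/2/0, 0/2/2, 2/1/0, 2/1/2, 2/2/0, 2/2/2
SC∖claimed = {2/2/2}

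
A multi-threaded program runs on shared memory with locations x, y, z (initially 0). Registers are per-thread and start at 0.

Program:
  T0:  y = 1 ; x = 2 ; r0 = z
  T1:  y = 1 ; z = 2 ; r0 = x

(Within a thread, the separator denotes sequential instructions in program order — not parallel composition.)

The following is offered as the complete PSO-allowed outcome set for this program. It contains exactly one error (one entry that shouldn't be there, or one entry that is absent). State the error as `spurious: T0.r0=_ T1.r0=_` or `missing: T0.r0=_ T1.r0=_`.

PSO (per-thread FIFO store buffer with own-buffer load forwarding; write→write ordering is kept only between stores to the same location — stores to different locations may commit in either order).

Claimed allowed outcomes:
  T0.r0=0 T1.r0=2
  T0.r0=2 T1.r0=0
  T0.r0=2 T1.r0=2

missing: T0.r0=0 T1.r0=0

outcome vector order: (T0.r0,T1.r0)
PSO: 4 outcomes — {<0 0>; <0 2>; <2 0>; <2 2>}
PSO∖claimed = {<0 0>}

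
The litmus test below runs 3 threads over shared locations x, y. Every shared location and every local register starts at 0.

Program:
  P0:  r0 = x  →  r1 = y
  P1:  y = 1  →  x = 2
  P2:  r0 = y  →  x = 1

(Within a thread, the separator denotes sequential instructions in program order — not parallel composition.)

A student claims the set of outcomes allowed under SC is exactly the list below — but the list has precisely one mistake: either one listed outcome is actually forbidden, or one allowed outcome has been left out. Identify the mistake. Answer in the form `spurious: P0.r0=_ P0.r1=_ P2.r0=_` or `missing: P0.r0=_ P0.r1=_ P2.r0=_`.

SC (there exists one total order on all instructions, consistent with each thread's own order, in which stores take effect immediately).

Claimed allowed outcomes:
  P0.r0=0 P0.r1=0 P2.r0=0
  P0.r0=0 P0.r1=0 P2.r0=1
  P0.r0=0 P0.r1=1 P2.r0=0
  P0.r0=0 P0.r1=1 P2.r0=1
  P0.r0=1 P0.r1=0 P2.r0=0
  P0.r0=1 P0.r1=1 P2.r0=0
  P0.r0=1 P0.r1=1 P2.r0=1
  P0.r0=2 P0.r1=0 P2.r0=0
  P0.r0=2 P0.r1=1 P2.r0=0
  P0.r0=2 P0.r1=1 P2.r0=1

outcome vector order: (P0.r0,P0.r1,P2.r0)
SC (9): 000 001 010 011 100 110 111 210 211
claimed∖SC = {200}

spurious: P0.r0=2 P0.r1=0 P2.r0=0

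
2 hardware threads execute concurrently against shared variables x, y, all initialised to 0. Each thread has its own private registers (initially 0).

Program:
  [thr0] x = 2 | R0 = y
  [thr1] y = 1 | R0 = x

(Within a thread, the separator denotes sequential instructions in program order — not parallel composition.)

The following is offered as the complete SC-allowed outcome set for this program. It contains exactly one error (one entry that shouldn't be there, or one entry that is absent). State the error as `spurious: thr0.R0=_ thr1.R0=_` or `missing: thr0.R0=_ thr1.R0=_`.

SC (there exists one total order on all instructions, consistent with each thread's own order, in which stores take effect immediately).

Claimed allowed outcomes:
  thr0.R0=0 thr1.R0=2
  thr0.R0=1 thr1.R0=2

missing: thr0.R0=1 thr1.R0=0

outcome vector order: (thr0.R0,thr1.R0)
SC (3): (0,2) (1,0) (1,2)
SC∖claimed = {(1,0)}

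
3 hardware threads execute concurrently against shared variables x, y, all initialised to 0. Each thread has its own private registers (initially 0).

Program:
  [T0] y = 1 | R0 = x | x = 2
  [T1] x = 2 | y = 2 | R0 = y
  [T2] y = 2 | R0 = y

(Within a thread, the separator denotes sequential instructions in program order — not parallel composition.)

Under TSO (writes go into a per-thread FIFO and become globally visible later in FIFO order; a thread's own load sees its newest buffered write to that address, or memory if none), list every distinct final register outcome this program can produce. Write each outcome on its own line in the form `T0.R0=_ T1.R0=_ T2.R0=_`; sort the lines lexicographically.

T0.R0=0 T1.R0=1 T2.R0=1
T0.R0=0 T1.R0=1 T2.R0=2
T0.R0=0 T1.R0=2 T2.R0=1
T0.R0=0 T1.R0=2 T2.R0=2
T0.R0=2 T1.R0=1 T2.R0=1
T0.R0=2 T1.R0=1 T2.R0=2
T0.R0=2 T1.R0=2 T2.R0=1
T0.R0=2 T1.R0=2 T2.R0=2

outcome vector order: (T0.R0,T1.R0,T2.R0)
|TSO outcomes| = 8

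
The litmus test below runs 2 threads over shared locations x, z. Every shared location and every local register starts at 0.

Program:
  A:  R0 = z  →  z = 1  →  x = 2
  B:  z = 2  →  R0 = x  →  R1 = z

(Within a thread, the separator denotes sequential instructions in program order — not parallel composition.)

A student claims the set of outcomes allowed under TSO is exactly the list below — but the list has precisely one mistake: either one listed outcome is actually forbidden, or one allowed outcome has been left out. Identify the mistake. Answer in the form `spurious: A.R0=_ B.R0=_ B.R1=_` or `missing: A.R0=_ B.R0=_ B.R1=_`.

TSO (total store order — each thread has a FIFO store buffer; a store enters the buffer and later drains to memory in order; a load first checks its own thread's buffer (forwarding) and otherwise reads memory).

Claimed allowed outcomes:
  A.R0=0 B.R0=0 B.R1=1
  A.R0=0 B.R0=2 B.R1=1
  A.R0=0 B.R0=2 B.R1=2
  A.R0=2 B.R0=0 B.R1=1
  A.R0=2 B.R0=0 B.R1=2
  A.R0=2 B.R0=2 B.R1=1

outcome vector order: (A.R0,B.R0,B.R1)
under TSO → 0/0/1, 0/0/2, 0/2/1, 0/2/2, 2/0/1, 2/0/2, 2/2/1
TSO∖claimed = {0/0/2}

missing: A.R0=0 B.R0=0 B.R1=2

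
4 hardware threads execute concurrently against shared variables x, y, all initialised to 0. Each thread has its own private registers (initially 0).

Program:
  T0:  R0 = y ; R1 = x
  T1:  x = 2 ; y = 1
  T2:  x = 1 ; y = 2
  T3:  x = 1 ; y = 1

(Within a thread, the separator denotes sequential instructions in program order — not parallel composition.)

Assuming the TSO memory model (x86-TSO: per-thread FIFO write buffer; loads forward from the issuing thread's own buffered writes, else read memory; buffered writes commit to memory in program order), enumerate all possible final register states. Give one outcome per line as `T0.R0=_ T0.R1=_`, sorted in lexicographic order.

outcome vector order: (T0.R0,T0.R1)
|TSO outcomes| = 7

T0.R0=0 T0.R1=0
T0.R0=0 T0.R1=1
T0.R0=0 T0.R1=2
T0.R0=1 T0.R1=1
T0.R0=1 T0.R1=2
T0.R0=2 T0.R1=1
T0.R0=2 T0.R1=2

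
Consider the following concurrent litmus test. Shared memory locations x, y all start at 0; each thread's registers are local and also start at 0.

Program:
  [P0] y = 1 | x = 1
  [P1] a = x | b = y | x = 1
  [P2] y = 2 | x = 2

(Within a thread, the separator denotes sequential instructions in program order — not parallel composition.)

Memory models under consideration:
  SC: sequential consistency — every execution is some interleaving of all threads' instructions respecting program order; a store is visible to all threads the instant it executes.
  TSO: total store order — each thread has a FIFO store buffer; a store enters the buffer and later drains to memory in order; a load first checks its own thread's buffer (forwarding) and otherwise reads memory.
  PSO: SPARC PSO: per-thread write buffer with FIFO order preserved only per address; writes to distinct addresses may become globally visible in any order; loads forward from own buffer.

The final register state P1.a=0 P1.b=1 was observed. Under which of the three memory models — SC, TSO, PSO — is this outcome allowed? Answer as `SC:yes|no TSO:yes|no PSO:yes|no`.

SC:yes TSO:yes PSO:yes

outcome vector order: (P1.a,P1.b)
SC (7): <0 0> <0 1> <0 2> <1 1> <1 2> <2 1> <2 2>
TSO (7): <0 0> <0 1> <0 2> <1 1> <1 2> <2 1> <2 2>
PSO (9): <0 0> <0 1> <0 2> <1 0> <1 1> <1 2> <2 0> <2 1> <2 2>
target <0 1> ∈ {SC,TSO,PSO}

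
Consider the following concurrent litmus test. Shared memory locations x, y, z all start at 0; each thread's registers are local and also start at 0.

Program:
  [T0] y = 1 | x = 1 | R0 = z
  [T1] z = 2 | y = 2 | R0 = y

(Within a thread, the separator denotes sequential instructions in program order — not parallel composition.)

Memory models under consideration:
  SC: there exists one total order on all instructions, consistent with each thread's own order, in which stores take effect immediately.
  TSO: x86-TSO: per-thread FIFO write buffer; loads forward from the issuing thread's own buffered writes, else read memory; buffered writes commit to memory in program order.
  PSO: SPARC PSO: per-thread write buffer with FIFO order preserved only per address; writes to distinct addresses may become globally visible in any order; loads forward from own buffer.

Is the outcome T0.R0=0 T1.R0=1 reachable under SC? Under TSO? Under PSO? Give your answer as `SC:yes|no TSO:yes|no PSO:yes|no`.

outcome vector order: (T0.R0,T1.R0)
under SC → (0,2); (2,1); (2,2)
under TSO → (0,1); (0,2); (2,1); (2,2)
under PSO → (0,1); (0,2); (2,1); (2,2)
target (0,1) ∈ {TSO,PSO}

SC:no TSO:yes PSO:yes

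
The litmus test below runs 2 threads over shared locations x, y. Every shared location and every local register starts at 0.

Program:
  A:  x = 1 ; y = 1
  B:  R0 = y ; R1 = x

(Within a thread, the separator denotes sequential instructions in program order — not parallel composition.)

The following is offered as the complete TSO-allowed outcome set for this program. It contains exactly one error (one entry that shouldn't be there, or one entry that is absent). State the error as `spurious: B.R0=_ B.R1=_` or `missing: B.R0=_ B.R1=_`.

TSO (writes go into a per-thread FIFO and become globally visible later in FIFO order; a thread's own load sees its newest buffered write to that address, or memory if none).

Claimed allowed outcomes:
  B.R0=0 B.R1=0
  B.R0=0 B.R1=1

missing: B.R0=1 B.R1=1

outcome vector order: (B.R0,B.R1)
TSO: 3 outcomes — {(0,0) (0,1) (1,1)}
TSO∖claimed = {(1,1)}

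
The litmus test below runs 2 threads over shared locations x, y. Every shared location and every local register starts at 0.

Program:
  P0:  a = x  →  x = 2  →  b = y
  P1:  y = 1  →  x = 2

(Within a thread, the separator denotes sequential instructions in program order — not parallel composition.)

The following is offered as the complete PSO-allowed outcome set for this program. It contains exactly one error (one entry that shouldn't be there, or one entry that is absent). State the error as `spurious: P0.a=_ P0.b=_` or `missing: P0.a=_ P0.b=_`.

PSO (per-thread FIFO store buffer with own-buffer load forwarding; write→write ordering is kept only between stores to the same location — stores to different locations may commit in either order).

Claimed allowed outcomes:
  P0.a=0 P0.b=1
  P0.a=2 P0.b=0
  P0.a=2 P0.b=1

missing: P0.a=0 P0.b=0

outcome vector order: (P0.a,P0.b)
[PSO] allowed = {(0,0) (0,1) (2,0) (2,1)}
PSO∖claimed = {(0,0)}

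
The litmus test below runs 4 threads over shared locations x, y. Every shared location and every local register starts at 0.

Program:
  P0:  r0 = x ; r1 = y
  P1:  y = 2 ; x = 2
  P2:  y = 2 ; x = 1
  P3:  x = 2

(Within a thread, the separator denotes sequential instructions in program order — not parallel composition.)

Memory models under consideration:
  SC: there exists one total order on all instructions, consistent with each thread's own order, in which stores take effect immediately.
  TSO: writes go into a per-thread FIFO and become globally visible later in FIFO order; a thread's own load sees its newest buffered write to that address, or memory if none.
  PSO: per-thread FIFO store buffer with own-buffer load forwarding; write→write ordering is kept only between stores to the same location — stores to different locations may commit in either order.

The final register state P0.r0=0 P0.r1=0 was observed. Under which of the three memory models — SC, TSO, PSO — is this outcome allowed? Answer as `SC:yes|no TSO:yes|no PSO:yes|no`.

SC:yes TSO:yes PSO:yes

outcome vector order: (P0.r0,P0.r1)
under SC → 0/0 0/2 1/2 2/0 2/2
under TSO → 0/0 0/2 1/2 2/0 2/2
under PSO → 0/0 0/2 1/0 1/2 2/0 2/2
target 0/0 ∈ {SC,TSO,PSO}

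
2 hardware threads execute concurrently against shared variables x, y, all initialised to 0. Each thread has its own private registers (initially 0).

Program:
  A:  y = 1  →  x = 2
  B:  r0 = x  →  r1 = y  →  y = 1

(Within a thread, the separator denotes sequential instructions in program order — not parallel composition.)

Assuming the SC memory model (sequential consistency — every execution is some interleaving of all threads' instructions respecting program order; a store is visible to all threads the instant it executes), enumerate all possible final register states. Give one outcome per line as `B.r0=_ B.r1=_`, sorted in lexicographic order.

B.r0=0 B.r1=0
B.r0=0 B.r1=1
B.r0=2 B.r1=1

outcome vector order: (B.r0,B.r1)
|SC outcomes| = 3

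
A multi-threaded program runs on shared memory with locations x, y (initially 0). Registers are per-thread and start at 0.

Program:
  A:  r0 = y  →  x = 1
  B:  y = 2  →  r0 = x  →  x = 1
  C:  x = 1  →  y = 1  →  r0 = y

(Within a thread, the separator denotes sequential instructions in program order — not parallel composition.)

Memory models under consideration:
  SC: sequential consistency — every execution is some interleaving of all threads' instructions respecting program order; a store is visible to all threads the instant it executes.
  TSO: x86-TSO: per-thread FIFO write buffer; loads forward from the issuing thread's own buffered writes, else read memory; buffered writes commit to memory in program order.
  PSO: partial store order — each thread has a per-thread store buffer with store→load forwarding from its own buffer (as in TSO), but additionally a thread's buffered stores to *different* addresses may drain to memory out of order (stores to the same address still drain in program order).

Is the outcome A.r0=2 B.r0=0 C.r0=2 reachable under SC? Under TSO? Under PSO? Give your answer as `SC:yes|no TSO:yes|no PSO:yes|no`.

SC:no TSO:yes PSO:yes

outcome vector order: (A.r0,B.r0,C.r0)
under SC → 001, 011, 012, 101, 111, 112, 201, 211, 212
under TSO → 001, 002, 011, 012, 101, 102, 111, 112, 201, 202, 211, 212
under PSO → 001, 002, 011, 012, 101, 102, 111, 112, 201, 202, 211, 212
target 202 ∈ {TSO,PSO}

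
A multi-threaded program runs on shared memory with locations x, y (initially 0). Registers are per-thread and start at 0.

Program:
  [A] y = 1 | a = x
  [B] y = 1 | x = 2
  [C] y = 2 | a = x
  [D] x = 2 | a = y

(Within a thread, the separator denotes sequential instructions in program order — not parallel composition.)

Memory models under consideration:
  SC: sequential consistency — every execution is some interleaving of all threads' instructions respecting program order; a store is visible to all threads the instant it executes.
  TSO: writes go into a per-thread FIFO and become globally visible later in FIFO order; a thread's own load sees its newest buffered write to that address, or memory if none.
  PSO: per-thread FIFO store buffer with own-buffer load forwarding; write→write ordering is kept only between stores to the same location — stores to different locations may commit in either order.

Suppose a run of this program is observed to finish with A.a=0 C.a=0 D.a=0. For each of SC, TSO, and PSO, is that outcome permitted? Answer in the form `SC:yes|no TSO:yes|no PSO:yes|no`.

SC:no TSO:yes PSO:yes

outcome vector order: (A.a,C.a,D.a)
SC: 9 outcomes — {<0 0 1>; <0 0 2>; <0 2 1>; <0 2 2>; <2 0 1>; <2 0 2>; <2 2 0>; <2 2 1>; <2 2 2>}
TSO: 12 outcomes — {<0 0 0>; <0 0 1>; <0 0 2>; <0 2 0>; <0 2 1>; <0 2 2>; <2 0 0>; <2 0 1>; <2 0 2>; <2 2 0>; <2 2 1>; <2 2 2>}
PSO: 12 outcomes — {<0 0 0>; <0 0 1>; <0 0 2>; <0 2 0>; <0 2 1>; <0 2 2>; <2 0 0>; <2 0 1>; <2 0 2>; <2 2 0>; <2 2 1>; <2 2 2>}
target <0 0 0> ∈ {TSO,PSO}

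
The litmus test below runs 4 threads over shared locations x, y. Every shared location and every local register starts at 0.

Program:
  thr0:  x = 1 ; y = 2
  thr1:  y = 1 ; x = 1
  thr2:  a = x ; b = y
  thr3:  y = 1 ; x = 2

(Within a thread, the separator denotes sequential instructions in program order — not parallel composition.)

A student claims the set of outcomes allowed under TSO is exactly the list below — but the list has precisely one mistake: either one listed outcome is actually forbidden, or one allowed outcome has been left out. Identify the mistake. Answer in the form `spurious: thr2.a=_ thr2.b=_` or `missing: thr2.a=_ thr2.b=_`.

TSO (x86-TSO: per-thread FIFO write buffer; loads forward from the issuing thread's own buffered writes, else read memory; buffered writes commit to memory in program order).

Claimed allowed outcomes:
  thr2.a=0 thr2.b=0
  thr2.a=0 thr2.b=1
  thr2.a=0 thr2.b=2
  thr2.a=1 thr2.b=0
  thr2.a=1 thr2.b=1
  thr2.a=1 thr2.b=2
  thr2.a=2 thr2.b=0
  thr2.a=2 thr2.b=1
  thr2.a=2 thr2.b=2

outcome vector order: (thr2.a,thr2.b)
[TSO] allowed = {(0,0), (0,1), (0,2), (1,0), (1,1), (1,2), (2,1), (2,2)}
claimed∖TSO = {(2,0)}

spurious: thr2.a=2 thr2.b=0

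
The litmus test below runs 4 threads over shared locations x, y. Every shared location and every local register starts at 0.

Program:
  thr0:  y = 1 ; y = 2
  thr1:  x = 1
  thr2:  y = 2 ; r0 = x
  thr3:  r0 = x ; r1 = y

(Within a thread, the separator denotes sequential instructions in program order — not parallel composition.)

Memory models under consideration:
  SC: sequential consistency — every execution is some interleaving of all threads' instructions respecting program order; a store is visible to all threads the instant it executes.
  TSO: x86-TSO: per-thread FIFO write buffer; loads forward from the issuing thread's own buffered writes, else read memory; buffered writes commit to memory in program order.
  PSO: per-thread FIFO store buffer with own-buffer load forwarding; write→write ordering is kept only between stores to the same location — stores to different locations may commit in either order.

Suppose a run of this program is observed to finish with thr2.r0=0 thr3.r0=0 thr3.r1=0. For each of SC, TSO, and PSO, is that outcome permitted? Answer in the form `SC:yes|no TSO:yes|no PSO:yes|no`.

SC:yes TSO:yes PSO:yes

outcome vector order: (thr2.r0,thr3.r0,thr3.r1)
SC (11): 0/0/0 0/0/1 0/0/2 0/1/1 0/1/2 1/0/0 1/0/1 1/0/2 1/1/0 1/1/1 1/1/2
TSO (12): 0/0/0 0/0/1 0/0/2 0/1/0 0/1/1 0/1/2 1/0/0 1/0/1 1/0/2 1/1/0 1/1/1 1/1/2
PSO (12): 0/0/0 0/0/1 0/0/2 0/1/0 0/1/1 0/1/2 1/0/0 1/0/1 1/0/2 1/1/0 1/1/1 1/1/2
target 0/0/0 ∈ {SC,TSO,PSO}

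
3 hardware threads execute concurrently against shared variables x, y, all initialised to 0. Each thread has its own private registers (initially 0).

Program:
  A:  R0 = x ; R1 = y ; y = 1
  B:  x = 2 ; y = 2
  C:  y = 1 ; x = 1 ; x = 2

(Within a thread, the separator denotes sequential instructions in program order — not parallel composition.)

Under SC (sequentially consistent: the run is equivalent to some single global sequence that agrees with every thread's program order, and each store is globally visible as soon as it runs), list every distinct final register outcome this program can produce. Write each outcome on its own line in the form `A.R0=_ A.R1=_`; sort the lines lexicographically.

outcome vector order: (A.R0,A.R1)
|SC outcomes| = 8

A.R0=0 A.R1=0
A.R0=0 A.R1=1
A.R0=0 A.R1=2
A.R0=1 A.R1=1
A.R0=1 A.R1=2
A.R0=2 A.R1=0
A.R0=2 A.R1=1
A.R0=2 A.R1=2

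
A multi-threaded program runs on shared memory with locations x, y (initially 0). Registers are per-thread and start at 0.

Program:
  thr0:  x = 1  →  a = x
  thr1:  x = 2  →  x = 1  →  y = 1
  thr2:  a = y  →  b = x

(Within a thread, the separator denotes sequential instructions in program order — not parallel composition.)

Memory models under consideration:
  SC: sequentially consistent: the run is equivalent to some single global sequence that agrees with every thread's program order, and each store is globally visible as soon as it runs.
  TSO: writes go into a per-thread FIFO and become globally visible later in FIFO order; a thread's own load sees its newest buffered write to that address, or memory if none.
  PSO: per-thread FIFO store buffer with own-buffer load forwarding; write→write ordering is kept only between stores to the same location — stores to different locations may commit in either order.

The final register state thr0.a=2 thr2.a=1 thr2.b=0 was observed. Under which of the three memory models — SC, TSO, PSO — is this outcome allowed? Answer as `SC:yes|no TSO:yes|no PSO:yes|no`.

outcome vector order: (thr0.a,thr2.a,thr2.b)
[SC] allowed = {100; 101; 102; 111; 200; 201; 202; 211}
[TSO] allowed = {100; 101; 102; 111; 200; 201; 202; 211}
[PSO] allowed = {100; 101; 102; 110; 111; 112; 200; 201; 202; 210; 211; 212}
target 210 ∈ {PSO}

SC:no TSO:no PSO:yes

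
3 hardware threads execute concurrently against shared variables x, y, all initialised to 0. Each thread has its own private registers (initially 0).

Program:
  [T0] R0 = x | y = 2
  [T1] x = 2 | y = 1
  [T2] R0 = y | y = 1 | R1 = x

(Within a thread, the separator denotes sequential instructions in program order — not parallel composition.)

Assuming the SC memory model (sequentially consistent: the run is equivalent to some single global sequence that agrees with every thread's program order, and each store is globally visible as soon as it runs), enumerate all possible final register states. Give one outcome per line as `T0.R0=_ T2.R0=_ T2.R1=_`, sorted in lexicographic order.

outcome vector order: (T0.R0,T2.R0,T2.R1)
|SC outcomes| = 9

T0.R0=0 T2.R0=0 T2.R1=0
T0.R0=0 T2.R0=0 T2.R1=2
T0.R0=0 T2.R0=1 T2.R1=2
T0.R0=0 T2.R0=2 T2.R1=0
T0.R0=0 T2.R0=2 T2.R1=2
T0.R0=2 T2.R0=0 T2.R1=0
T0.R0=2 T2.R0=0 T2.R1=2
T0.R0=2 T2.R0=1 T2.R1=2
T0.R0=2 T2.R0=2 T2.R1=2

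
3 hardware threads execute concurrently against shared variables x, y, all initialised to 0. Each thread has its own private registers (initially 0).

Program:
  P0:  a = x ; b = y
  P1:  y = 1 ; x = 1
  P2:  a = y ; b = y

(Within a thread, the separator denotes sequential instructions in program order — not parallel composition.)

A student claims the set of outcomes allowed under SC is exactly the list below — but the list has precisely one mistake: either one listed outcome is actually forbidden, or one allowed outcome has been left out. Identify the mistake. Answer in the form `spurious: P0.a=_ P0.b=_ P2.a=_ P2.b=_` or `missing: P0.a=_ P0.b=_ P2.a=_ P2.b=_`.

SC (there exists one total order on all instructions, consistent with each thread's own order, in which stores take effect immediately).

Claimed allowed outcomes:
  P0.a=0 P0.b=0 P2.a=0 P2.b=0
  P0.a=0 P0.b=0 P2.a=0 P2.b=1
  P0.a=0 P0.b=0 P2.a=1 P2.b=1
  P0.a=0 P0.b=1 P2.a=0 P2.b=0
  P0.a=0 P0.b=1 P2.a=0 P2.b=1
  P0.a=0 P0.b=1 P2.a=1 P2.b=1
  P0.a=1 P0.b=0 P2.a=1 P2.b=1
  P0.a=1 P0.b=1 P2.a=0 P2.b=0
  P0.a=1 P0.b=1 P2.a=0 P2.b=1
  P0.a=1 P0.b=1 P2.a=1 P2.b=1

outcome vector order: (P0.a,P0.b,P2.a,P2.b)
SC (9): 0000; 0001; 0011; 0100; 0101; 0111; 1100; 1101; 1111
claimed∖SC = {1011}

spurious: P0.a=1 P0.b=0 P2.a=1 P2.b=1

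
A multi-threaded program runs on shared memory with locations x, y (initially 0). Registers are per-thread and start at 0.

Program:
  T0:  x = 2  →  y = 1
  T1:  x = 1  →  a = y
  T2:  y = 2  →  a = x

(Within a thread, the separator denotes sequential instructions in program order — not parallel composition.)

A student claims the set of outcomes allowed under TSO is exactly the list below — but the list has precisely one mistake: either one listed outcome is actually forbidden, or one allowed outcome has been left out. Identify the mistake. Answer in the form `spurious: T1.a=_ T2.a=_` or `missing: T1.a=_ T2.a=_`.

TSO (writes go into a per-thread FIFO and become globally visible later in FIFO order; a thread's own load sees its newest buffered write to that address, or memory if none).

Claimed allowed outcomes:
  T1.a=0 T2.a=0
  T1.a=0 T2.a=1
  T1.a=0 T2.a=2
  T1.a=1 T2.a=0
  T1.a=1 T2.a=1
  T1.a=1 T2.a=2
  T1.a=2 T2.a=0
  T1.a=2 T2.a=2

outcome vector order: (T1.a,T2.a)
TSO (9): 00 01 02 10 11 12 20 21 22
TSO∖claimed = {21}

missing: T1.a=2 T2.a=1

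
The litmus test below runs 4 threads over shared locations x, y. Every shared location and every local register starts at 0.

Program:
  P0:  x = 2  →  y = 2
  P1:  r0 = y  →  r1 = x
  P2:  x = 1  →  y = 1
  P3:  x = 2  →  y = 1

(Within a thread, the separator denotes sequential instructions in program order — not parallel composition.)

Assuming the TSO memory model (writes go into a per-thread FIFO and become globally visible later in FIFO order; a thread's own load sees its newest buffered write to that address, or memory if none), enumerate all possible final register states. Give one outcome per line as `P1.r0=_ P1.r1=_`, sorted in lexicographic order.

P1.r0=0 P1.r1=0
P1.r0=0 P1.r1=1
P1.r0=0 P1.r1=2
P1.r0=1 P1.r1=1
P1.r0=1 P1.r1=2
P1.r0=2 P1.r1=1
P1.r0=2 P1.r1=2

outcome vector order: (P1.r0,P1.r1)
|TSO outcomes| = 7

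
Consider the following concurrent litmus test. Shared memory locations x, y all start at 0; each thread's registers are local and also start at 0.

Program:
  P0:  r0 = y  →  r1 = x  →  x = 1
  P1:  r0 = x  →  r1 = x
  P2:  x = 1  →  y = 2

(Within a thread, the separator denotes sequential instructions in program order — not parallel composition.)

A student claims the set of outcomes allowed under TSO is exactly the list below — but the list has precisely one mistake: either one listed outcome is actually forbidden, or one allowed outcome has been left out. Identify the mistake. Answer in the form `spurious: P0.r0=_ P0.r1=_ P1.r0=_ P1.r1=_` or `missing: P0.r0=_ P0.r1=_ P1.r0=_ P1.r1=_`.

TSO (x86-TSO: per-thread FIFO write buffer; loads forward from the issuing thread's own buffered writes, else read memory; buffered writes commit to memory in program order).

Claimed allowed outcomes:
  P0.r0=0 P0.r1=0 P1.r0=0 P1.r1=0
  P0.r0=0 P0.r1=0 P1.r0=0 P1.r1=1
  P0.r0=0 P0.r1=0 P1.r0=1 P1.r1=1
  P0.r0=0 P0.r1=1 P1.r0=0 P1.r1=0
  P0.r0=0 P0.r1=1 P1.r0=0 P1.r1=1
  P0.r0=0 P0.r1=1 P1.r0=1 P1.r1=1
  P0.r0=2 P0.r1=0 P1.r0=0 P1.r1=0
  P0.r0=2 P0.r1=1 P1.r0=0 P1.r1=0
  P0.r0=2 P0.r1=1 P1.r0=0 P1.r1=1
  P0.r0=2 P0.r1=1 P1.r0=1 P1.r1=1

spurious: P0.r0=2 P0.r1=0 P1.r0=0 P1.r1=0

outcome vector order: (P0.r0,P0.r1,P1.r0,P1.r1)
under TSO → 0/0/0/0; 0/0/0/1; 0/0/1/1; 0/1/0/0; 0/1/0/1; 0/1/1/1; 2/1/0/0; 2/1/0/1; 2/1/1/1
claimed∖TSO = {2/0/0/0}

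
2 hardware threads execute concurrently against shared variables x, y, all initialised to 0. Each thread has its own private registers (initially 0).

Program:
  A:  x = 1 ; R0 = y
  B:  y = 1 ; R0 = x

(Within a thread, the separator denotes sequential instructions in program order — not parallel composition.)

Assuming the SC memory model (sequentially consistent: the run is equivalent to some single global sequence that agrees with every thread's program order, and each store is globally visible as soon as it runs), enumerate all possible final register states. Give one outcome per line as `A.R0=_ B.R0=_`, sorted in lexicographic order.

A.R0=0 B.R0=1
A.R0=1 B.R0=0
A.R0=1 B.R0=1

outcome vector order: (A.R0,B.R0)
|SC outcomes| = 3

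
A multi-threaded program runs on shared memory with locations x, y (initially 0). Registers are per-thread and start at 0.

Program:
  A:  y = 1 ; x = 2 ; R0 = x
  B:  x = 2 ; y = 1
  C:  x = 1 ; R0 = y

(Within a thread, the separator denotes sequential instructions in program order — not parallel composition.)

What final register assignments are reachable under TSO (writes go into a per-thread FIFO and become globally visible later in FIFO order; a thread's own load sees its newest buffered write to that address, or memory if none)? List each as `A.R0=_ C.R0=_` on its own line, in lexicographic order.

outcome vector order: (A.R0,C.R0)
|TSO outcomes| = 4

A.R0=1 C.R0=0
A.R0=1 C.R0=1
A.R0=2 C.R0=0
A.R0=2 C.R0=1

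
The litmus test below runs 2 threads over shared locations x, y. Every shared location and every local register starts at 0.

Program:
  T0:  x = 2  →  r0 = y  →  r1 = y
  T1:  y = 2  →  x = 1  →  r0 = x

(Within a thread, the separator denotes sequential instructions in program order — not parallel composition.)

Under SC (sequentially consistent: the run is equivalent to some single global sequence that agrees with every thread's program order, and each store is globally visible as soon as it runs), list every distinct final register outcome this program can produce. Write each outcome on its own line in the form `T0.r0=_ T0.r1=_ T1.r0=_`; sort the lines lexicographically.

outcome vector order: (T0.r0,T0.r1,T1.r0)
|SC outcomes| = 4

T0.r0=0 T0.r1=0 T1.r0=1
T0.r0=0 T0.r1=2 T1.r0=1
T0.r0=2 T0.r1=2 T1.r0=1
T0.r0=2 T0.r1=2 T1.r0=2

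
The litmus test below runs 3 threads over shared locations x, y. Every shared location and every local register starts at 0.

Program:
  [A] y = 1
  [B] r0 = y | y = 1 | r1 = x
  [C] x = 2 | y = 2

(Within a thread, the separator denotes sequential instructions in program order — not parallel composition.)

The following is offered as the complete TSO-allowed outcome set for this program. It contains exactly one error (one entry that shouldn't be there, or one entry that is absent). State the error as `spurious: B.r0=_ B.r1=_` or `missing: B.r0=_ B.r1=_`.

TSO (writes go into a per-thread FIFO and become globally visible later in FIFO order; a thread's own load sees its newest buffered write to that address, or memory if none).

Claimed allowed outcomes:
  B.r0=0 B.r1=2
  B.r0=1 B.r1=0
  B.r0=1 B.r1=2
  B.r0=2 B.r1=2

outcome vector order: (B.r0,B.r1)
under TSO → 00, 02, 10, 12, 22
TSO∖claimed = {00}

missing: B.r0=0 B.r1=0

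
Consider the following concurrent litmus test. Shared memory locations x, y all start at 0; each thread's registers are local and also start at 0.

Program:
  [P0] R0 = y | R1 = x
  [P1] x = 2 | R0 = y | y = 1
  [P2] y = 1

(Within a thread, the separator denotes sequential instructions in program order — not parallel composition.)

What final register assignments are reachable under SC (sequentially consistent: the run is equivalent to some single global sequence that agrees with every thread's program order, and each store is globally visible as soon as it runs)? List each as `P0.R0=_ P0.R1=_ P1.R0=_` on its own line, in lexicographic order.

outcome vector order: (P0.R0,P0.R1,P1.R0)
|SC outcomes| = 7

P0.R0=0 P0.R1=0 P1.R0=0
P0.R0=0 P0.R1=0 P1.R0=1
P0.R0=0 P0.R1=2 P1.R0=0
P0.R0=0 P0.R1=2 P1.R0=1
P0.R0=1 P0.R1=0 P1.R0=1
P0.R0=1 P0.R1=2 P1.R0=0
P0.R0=1 P0.R1=2 P1.R0=1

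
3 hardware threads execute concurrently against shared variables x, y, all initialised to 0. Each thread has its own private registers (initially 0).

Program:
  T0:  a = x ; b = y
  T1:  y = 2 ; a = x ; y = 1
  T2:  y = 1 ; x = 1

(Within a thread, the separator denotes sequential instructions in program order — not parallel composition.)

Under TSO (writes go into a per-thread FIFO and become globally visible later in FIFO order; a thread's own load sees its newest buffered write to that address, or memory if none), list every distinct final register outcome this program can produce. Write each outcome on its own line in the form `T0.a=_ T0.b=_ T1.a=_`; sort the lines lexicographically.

T0.a=0 T0.b=0 T1.a=0
T0.a=0 T0.b=0 T1.a=1
T0.a=0 T0.b=1 T1.a=0
T0.a=0 T0.b=1 T1.a=1
T0.a=0 T0.b=2 T1.a=0
T0.a=0 T0.b=2 T1.a=1
T0.a=1 T0.b=1 T1.a=0
T0.a=1 T0.b=1 T1.a=1
T0.a=1 T0.b=2 T1.a=0
T0.a=1 T0.b=2 T1.a=1

outcome vector order: (T0.a,T0.b,T1.a)
|TSO outcomes| = 10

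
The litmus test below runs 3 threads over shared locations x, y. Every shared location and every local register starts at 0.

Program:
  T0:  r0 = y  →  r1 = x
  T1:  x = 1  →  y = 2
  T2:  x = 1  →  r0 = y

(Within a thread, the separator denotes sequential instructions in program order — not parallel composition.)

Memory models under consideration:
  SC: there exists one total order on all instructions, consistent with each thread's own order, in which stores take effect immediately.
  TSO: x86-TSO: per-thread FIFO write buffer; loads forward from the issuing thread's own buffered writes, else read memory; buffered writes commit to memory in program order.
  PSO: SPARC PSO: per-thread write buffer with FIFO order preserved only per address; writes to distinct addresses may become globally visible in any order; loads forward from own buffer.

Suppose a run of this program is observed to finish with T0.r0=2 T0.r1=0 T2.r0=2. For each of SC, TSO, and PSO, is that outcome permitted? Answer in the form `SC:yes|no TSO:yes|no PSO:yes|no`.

SC:no TSO:no PSO:yes

outcome vector order: (T0.r0,T0.r1,T2.r0)
SC (6): 000 002 010 012 210 212
TSO (6): 000 002 010 012 210 212
PSO (8): 000 002 010 012 200 202 210 212
target 202 ∈ {PSO}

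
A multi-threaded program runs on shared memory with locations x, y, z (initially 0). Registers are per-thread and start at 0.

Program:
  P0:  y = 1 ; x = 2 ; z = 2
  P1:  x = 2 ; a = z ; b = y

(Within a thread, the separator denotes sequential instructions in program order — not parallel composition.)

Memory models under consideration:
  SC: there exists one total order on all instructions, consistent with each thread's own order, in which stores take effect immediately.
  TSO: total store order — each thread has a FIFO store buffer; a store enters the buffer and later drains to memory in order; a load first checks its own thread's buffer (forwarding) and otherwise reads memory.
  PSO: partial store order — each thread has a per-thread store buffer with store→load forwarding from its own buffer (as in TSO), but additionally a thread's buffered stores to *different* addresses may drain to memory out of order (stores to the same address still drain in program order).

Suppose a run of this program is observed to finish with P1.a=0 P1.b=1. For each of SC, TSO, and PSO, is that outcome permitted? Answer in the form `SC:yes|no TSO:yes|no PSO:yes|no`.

SC:yes TSO:yes PSO:yes

outcome vector order: (P1.a,P1.b)
under SC → <0 0> <0 1> <2 1>
under TSO → <0 0> <0 1> <2 1>
under PSO → <0 0> <0 1> <2 0> <2 1>
target <0 1> ∈ {SC,TSO,PSO}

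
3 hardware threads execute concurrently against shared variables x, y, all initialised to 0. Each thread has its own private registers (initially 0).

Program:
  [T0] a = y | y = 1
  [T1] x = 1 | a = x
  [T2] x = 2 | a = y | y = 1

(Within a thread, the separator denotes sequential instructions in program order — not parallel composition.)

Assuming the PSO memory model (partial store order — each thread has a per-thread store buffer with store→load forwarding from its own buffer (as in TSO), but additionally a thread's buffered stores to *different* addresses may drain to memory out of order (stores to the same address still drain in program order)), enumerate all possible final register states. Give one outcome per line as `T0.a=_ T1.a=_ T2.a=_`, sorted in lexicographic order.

T0.a=0 T1.a=1 T2.a=0
T0.a=0 T1.a=1 T2.a=1
T0.a=0 T1.a=2 T2.a=0
T0.a=0 T1.a=2 T2.a=1
T0.a=1 T1.a=1 T2.a=0
T0.a=1 T1.a=2 T2.a=0

outcome vector order: (T0.a,T1.a,T2.a)
|PSO outcomes| = 6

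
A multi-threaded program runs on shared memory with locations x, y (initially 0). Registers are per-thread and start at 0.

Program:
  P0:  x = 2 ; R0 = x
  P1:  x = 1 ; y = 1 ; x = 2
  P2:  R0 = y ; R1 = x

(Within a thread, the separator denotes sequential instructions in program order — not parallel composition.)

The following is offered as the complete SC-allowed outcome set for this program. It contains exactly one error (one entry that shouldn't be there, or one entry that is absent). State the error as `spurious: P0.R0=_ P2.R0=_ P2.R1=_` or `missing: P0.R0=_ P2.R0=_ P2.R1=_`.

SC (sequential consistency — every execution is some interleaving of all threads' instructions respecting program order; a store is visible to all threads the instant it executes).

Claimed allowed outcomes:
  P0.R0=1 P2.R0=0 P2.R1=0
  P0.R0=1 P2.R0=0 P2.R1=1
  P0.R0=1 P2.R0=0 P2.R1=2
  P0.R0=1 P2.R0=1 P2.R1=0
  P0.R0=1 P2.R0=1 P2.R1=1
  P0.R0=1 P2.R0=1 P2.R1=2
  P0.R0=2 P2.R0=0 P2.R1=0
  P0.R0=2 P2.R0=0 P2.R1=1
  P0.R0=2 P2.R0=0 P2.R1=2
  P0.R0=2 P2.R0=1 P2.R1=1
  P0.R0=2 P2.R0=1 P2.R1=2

spurious: P0.R0=1 P2.R0=1 P2.R1=0

outcome vector order: (P0.R0,P2.R0,P2.R1)
SC: 10 outcomes — {100, 101, 102, 111, 112, 200, 201, 202, 211, 212}
claimed∖SC = {110}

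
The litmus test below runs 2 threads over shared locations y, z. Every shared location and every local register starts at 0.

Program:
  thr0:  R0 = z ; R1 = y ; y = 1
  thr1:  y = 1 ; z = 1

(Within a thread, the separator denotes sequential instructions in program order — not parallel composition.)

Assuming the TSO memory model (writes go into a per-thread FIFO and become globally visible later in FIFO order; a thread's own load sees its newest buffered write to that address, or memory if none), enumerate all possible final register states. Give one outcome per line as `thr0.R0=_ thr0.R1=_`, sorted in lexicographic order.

thr0.R0=0 thr0.R1=0
thr0.R0=0 thr0.R1=1
thr0.R0=1 thr0.R1=1

outcome vector order: (thr0.R0,thr0.R1)
|TSO outcomes| = 3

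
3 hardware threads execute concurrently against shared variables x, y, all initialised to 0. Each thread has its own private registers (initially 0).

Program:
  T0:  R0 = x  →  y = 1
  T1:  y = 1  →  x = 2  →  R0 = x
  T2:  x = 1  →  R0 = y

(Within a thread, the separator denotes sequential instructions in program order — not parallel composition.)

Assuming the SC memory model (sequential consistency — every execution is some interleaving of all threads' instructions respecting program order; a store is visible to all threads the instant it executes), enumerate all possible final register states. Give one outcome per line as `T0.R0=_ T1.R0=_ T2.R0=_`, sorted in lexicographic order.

T0.R0=0 T1.R0=1 T2.R0=1
T0.R0=0 T1.R0=2 T2.R0=0
T0.R0=0 T1.R0=2 T2.R0=1
T0.R0=1 T1.R0=1 T2.R0=1
T0.R0=1 T1.R0=2 T2.R0=0
T0.R0=1 T1.R0=2 T2.R0=1
T0.R0=2 T1.R0=1 T2.R0=1
T0.R0=2 T1.R0=2 T2.R0=0
T0.R0=2 T1.R0=2 T2.R0=1

outcome vector order: (T0.R0,T1.R0,T2.R0)
|SC outcomes| = 9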